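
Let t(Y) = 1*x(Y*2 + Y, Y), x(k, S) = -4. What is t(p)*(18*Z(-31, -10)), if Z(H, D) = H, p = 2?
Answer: 2232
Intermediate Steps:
t(Y) = -4 (t(Y) = 1*(-4) = -4)
t(p)*(18*Z(-31, -10)) = -72*(-31) = -4*(-558) = 2232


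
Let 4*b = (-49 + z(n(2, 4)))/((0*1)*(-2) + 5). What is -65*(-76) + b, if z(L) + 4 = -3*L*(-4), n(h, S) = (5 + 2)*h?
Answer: 19783/4 ≈ 4945.8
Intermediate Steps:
n(h, S) = 7*h
z(L) = -4 + 12*L (z(L) = -4 - 3*L*(-4) = -4 + 12*L)
b = 23/4 (b = ((-49 + (-4 + 12*(7*2)))/((0*1)*(-2) + 5))/4 = ((-49 + (-4 + 12*14))/(0*(-2) + 5))/4 = ((-49 + (-4 + 168))/(0 + 5))/4 = ((-49 + 164)/5)/4 = (115*(⅕))/4 = (¼)*23 = 23/4 ≈ 5.7500)
-65*(-76) + b = -65*(-76) + 23/4 = 4940 + 23/4 = 19783/4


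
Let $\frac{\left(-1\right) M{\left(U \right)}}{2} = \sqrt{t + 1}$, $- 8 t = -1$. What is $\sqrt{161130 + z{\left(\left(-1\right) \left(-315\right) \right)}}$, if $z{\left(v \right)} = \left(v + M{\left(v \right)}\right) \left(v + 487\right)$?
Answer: $\sqrt{413760 - 1203 \sqrt{2}} \approx 641.92$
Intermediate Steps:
$t = \frac{1}{8}$ ($t = \left(- \frac{1}{8}\right) \left(-1\right) = \frac{1}{8} \approx 0.125$)
$M{\left(U \right)} = - \frac{3 \sqrt{2}}{2}$ ($M{\left(U \right)} = - 2 \sqrt{\frac{1}{8} + 1} = - 2 \sqrt{\frac{9}{8}} = - 2 \frac{3 \sqrt{2}}{4} = - \frac{3 \sqrt{2}}{2}$)
$z{\left(v \right)} = \left(487 + v\right) \left(v - \frac{3 \sqrt{2}}{2}\right)$ ($z{\left(v \right)} = \left(v - \frac{3 \sqrt{2}}{2}\right) \left(v + 487\right) = \left(v - \frac{3 \sqrt{2}}{2}\right) \left(487 + v\right) = \left(487 + v\right) \left(v - \frac{3 \sqrt{2}}{2}\right)$)
$\sqrt{161130 + z{\left(\left(-1\right) \left(-315\right) \right)}} = \sqrt{161130 - \left(-99225 + \frac{1461 \sqrt{2}}{2} - \left(-487\right) \left(-315\right) + \frac{3 \left(\left(-1\right) \left(-315\right)\right) \sqrt{2}}{2}\right)} = \sqrt{161130 + \left(315^{2} + 487 \cdot 315 - \frac{1461 \sqrt{2}}{2} - \frac{945 \sqrt{2}}{2}\right)} = \sqrt{161130 + \left(99225 + 153405 - \frac{1461 \sqrt{2}}{2} - \frac{945 \sqrt{2}}{2}\right)} = \sqrt{161130 + \left(252630 - 1203 \sqrt{2}\right)} = \sqrt{413760 - 1203 \sqrt{2}}$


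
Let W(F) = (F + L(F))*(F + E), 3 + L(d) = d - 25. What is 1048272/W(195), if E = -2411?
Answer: -65517/50137 ≈ -1.3068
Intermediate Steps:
L(d) = -28 + d (L(d) = -3 + (d - 25) = -3 + (-25 + d) = -28 + d)
W(F) = (-2411 + F)*(-28 + 2*F) (W(F) = (F + (-28 + F))*(F - 2411) = (-28 + 2*F)*(-2411 + F) = (-2411 + F)*(-28 + 2*F))
1048272/W(195) = 1048272/(67508 - 4850*195 + 2*195**2) = 1048272/(67508 - 945750 + 2*38025) = 1048272/(67508 - 945750 + 76050) = 1048272/(-802192) = 1048272*(-1/802192) = -65517/50137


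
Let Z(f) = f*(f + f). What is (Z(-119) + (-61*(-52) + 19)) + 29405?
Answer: 60918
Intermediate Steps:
Z(f) = 2*f**2 (Z(f) = f*(2*f) = 2*f**2)
(Z(-119) + (-61*(-52) + 19)) + 29405 = (2*(-119)**2 + (-61*(-52) + 19)) + 29405 = (2*14161 + (3172 + 19)) + 29405 = (28322 + 3191) + 29405 = 31513 + 29405 = 60918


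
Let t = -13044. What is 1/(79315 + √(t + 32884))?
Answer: 15863/1258169877 - 8*√310/6290849385 ≈ 1.2586e-5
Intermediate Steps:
1/(79315 + √(t + 32884)) = 1/(79315 + √(-13044 + 32884)) = 1/(79315 + √19840) = 1/(79315 + 8*√310)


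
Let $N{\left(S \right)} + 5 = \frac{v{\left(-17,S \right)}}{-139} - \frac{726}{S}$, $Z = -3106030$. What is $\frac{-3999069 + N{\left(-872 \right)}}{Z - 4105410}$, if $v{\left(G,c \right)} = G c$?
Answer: $\frac{242366293503}{437042109760} \approx 0.55456$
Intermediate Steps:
$N{\left(S \right)} = -5 - \frac{726}{S} + \frac{17 S}{139}$ ($N{\left(S \right)} = -5 + \left(\frac{\left(-17\right) S}{-139} - \frac{726}{S}\right) = -5 + \left(- 17 S \left(- \frac{1}{139}\right) - \frac{726}{S}\right) = -5 + \left(\frac{17 S}{139} - \frac{726}{S}\right) = -5 + \left(- \frac{726}{S} + \frac{17 S}{139}\right) = -5 - \frac{726}{S} + \frac{17 S}{139}$)
$\frac{-3999069 + N{\left(-872 \right)}}{Z - 4105410} = \frac{-3999069 - \left(\frac{15519}{139} - \frac{363}{436}\right)}{-3106030 - 4105410} = \frac{-3999069 - \frac{6715827}{60604}}{-7211440} = \left(-3999069 - \frac{6715827}{60604}\right) \left(- \frac{1}{7211440}\right) = \left(- \frac{242366293503}{60604}\right) \left(- \frac{1}{7211440}\right) = \frac{242366293503}{437042109760}$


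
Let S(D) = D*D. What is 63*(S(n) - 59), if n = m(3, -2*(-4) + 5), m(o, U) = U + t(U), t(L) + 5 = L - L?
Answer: 315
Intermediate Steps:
t(L) = -5 (t(L) = -5 + (L - L) = -5 + 0 = -5)
m(o, U) = -5 + U (m(o, U) = U - 5 = -5 + U)
n = 8 (n = -5 + (-2*(-4) + 5) = -5 + (8 + 5) = -5 + 13 = 8)
S(D) = D²
63*(S(n) - 59) = 63*(8² - 59) = 63*(64 - 59) = 63*5 = 315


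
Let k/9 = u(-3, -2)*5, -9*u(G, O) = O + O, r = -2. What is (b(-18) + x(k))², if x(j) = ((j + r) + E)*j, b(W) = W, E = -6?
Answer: 49284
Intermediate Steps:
u(G, O) = -2*O/9 (u(G, O) = -(O + O)/9 = -2*O/9)
k = 20 (k = 9*(-2/9*(-2)*5) = 9*((4/9)*5) = 9*(20/9) = 20)
x(j) = j*(-8 + j) (x(j) = ((j - 2) - 6)*j = ((-2 + j) - 6)*j = (-8 + j)*j = j*(-8 + j))
(b(-18) + x(k))² = (-18 + 20*(-8 + 20))² = (-18 + 20*12)² = (-18 + 240)² = 222² = 49284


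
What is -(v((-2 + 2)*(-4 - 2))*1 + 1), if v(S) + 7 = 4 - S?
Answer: 2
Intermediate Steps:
v(S) = -3 - S (v(S) = -7 + (4 - S) = -3 - S)
-(v((-2 + 2)*(-4 - 2))*1 + 1) = -((-3 - (-2 + 2)*(-4 - 2))*1 + 1) = -((-3 - 0*(-6))*1 + 1) = -((-3 - 1*0)*1 + 1) = -((-3 + 0)*1 + 1) = -(-3*1 + 1) = -(-3 + 1) = -1*(-2) = 2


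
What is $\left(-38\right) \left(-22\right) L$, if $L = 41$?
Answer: $34276$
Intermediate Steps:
$\left(-38\right) \left(-22\right) L = \left(-38\right) \left(-22\right) 41 = 836 \cdot 41 = 34276$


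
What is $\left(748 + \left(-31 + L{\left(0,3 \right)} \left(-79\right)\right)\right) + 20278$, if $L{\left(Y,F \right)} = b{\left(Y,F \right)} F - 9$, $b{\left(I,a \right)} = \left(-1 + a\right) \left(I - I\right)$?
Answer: $21706$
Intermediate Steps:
$b{\left(I,a \right)} = 0$ ($b{\left(I,a \right)} = \left(-1 + a\right) 0 = 0$)
$L{\left(Y,F \right)} = -9$ ($L{\left(Y,F \right)} = 0 F - 9 = 0 - 9 = -9$)
$\left(748 + \left(-31 + L{\left(0,3 \right)} \left(-79\right)\right)\right) + 20278 = \left(748 - -680\right) + 20278 = \left(748 + \left(-31 + 711\right)\right) + 20278 = \left(748 + 680\right) + 20278 = 1428 + 20278 = 21706$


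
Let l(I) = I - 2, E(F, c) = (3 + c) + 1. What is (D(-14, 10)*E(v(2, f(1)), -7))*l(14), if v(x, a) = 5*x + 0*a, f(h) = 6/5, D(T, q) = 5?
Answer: -180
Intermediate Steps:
f(h) = 6/5 (f(h) = 6*(1/5) = 6/5)
v(x, a) = 5*x (v(x, a) = 5*x + 0 = 5*x)
E(F, c) = 4 + c
l(I) = -2 + I
(D(-14, 10)*E(v(2, f(1)), -7))*l(14) = (5*(4 - 7))*(-2 + 14) = (5*(-3))*12 = -15*12 = -180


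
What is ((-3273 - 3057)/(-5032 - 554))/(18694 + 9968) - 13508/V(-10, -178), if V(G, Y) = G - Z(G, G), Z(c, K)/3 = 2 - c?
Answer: 180225935053/613739406 ≈ 293.65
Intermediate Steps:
Z(c, K) = 6 - 3*c (Z(c, K) = 3*(2 - c) = 6 - 3*c)
V(G, Y) = -6 + 4*G (V(G, Y) = G - (6 - 3*G) = G + (-6 + 3*G) = -6 + 4*G)
((-3273 - 3057)/(-5032 - 554))/(18694 + 9968) - 13508/V(-10, -178) = ((-3273 - 3057)/(-5032 - 554))/(18694 + 9968) - 13508/(-6 + 4*(-10)) = -6330/(-5586)/28662 - 13508/(-6 - 40) = -6330*(-1/5586)*(1/28662) - 13508/(-46) = (1055/931)*(1/28662) - 13508*(-1/46) = 1055/26684322 + 6754/23 = 180225935053/613739406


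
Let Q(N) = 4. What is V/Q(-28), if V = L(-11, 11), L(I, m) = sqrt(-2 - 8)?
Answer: I*sqrt(10)/4 ≈ 0.79057*I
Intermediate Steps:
L(I, m) = I*sqrt(10) (L(I, m) = sqrt(-10) = I*sqrt(10))
V = I*sqrt(10) ≈ 3.1623*I
V/Q(-28) = (I*sqrt(10))/4 = (I*sqrt(10))*(1/4) = I*sqrt(10)/4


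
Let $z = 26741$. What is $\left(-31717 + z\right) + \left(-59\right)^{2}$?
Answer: $-1495$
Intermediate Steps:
$\left(-31717 + z\right) + \left(-59\right)^{2} = \left(-31717 + 26741\right) + \left(-59\right)^{2} = -4976 + 3481 = -1495$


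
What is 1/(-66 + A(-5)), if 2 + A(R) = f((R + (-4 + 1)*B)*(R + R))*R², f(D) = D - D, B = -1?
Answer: -1/68 ≈ -0.014706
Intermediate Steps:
f(D) = 0
A(R) = -2 (A(R) = -2 + 0*R² = -2 + 0 = -2)
1/(-66 + A(-5)) = 1/(-66 - 2) = 1/(-68) = -1/68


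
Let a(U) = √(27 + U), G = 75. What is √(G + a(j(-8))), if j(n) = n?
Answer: √(75 + √19) ≈ 8.9084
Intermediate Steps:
√(G + a(j(-8))) = √(75 + √(27 - 8)) = √(75 + √19)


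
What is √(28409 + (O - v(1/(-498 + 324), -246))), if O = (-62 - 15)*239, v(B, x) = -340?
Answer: √10346 ≈ 101.72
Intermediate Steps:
O = -18403 (O = -77*239 = -18403)
√(28409 + (O - v(1/(-498 + 324), -246))) = √(28409 + (-18403 - 1*(-340))) = √(28409 + (-18403 + 340)) = √(28409 - 18063) = √10346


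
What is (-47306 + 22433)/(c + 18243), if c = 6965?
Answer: -24873/25208 ≈ -0.98671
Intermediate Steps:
(-47306 + 22433)/(c + 18243) = (-47306 + 22433)/(6965 + 18243) = -24873/25208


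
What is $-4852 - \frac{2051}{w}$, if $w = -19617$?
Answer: $- \frac{95179633}{19617} \approx -4851.9$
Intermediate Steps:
$-4852 - \frac{2051}{w} = -4852 - \frac{2051}{-19617} = -4852 - - \frac{2051}{19617} = -4852 + \frac{2051}{19617} = - \frac{95179633}{19617}$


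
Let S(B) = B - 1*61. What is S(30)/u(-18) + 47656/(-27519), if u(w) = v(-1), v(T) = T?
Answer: 805433/27519 ≈ 29.268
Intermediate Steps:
u(w) = -1
S(B) = -61 + B (S(B) = B - 61 = -61 + B)
S(30)/u(-18) + 47656/(-27519) = (-61 + 30)/(-1) + 47656/(-27519) = -31*(-1) + 47656*(-1/27519) = 31 - 47656/27519 = 805433/27519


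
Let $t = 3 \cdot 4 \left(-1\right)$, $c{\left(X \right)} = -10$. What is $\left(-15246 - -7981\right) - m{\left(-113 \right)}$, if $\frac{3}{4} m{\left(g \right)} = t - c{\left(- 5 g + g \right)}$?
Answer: $- \frac{21787}{3} \approx -7262.3$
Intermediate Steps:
$t = -12$ ($t = 12 \left(-1\right) = -12$)
$m{\left(g \right)} = - \frac{8}{3}$ ($m{\left(g \right)} = \frac{4 \left(-12 - -10\right)}{3} = \frac{4 \left(-12 + 10\right)}{3} = \frac{4}{3} \left(-2\right) = - \frac{8}{3}$)
$\left(-15246 - -7981\right) - m{\left(-113 \right)} = \left(-15246 - -7981\right) - - \frac{8}{3} = \left(-15246 + 7981\right) + \frac{8}{3} = -7265 + \frac{8}{3} = - \frac{21787}{3}$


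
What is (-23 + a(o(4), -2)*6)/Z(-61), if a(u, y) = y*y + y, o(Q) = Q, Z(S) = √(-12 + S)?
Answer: 11*I*√73/73 ≈ 1.2875*I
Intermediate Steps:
a(u, y) = y + y² (a(u, y) = y² + y = y + y²)
(-23 + a(o(4), -2)*6)/Z(-61) = (-23 - 2*(1 - 2)*6)/(√(-12 - 61)) = (-23 - 2*(-1)*6)/(√(-73)) = (-23 + 2*6)/((I*√73)) = (-23 + 12)*(-I*√73/73) = -(-11)*I*√73/73 = 11*I*√73/73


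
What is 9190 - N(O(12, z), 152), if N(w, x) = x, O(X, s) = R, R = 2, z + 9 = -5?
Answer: 9038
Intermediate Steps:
z = -14 (z = -9 - 5 = -14)
O(X, s) = 2
9190 - N(O(12, z), 152) = 9190 - 1*152 = 9190 - 152 = 9038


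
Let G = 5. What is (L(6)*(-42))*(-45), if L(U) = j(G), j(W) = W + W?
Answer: 18900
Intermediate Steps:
j(W) = 2*W
L(U) = 10 (L(U) = 2*5 = 10)
(L(6)*(-42))*(-45) = (10*(-42))*(-45) = -420*(-45) = 18900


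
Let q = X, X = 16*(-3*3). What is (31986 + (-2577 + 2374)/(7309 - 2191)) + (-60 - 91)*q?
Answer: 274989937/5118 ≈ 53730.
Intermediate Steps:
X = -144 (X = 16*(-9) = -144)
q = -144
(31986 + (-2577 + 2374)/(7309 - 2191)) + (-60 - 91)*q = (31986 + (-2577 + 2374)/(7309 - 2191)) + (-60 - 91)*(-144) = (31986 - 203/5118) - 151*(-144) = (31986 - 203*1/5118) + 21744 = (31986 - 203/5118) + 21744 = 163704145/5118 + 21744 = 274989937/5118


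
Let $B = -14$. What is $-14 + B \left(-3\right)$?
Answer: $28$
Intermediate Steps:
$-14 + B \left(-3\right) = -14 - -42 = -14 + 42 = 28$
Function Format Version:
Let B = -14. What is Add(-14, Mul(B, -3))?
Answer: 28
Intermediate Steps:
Add(-14, Mul(B, -3)) = Add(-14, Mul(-14, -3)) = Add(-14, 42) = 28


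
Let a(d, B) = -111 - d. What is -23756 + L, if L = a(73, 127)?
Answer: -23940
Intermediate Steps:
L = -184 (L = -111 - 1*73 = -111 - 73 = -184)
-23756 + L = -23756 - 184 = -23940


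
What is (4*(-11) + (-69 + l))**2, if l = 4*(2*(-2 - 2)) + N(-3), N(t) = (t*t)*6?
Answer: 8281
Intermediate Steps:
N(t) = 6*t**2 (N(t) = t**2*6 = 6*t**2)
l = 22 (l = 4*(2*(-2 - 2)) + 6*(-3)**2 = 4*(2*(-4)) + 6*9 = 4*(-8) + 54 = -32 + 54 = 22)
(4*(-11) + (-69 + l))**2 = (4*(-11) + (-69 + 22))**2 = (-44 - 47)**2 = (-91)**2 = 8281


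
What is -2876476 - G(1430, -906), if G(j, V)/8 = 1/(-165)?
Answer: -474618532/165 ≈ -2.8765e+6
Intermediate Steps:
G(j, V) = -8/165 (G(j, V) = 8/(-165) = 8*(-1/165) = -8/165)
-2876476 - G(1430, -906) = -2876476 - 1*(-8/165) = -2876476 + 8/165 = -474618532/165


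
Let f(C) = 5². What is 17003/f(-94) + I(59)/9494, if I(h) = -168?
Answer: 80711141/118675 ≈ 680.10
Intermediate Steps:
f(C) = 25
17003/f(-94) + I(59)/9494 = 17003/25 - 168/9494 = 17003*(1/25) - 168*1/9494 = 17003/25 - 84/4747 = 80711141/118675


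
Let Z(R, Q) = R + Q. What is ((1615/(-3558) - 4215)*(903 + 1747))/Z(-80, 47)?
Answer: 19873125125/58707 ≈ 3.3851e+5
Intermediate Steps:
Z(R, Q) = Q + R
((1615/(-3558) - 4215)*(903 + 1747))/Z(-80, 47) = ((1615/(-3558) - 4215)*(903 + 1747))/(47 - 80) = ((1615*(-1/3558) - 4215)*2650)/(-33) = ((-1615/3558 - 4215)*2650)*(-1/33) = -14998585/3558*2650*(-1/33) = -19873125125/1779*(-1/33) = 19873125125/58707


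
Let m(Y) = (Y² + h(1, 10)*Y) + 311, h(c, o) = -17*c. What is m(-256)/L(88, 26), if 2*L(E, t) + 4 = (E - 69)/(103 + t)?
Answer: -18111342/497 ≈ -36441.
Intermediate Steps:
L(E, t) = -2 + (-69 + E)/(2*(103 + t)) (L(E, t) = -2 + ((E - 69)/(103 + t))/2 = -2 + ((-69 + E)/(103 + t))/2 = -2 + (-69 + E)/(2*(103 + t)))
m(Y) = 311 + Y² - 17*Y (m(Y) = (Y² + (-17*1)*Y) + 311 = (Y² - 17*Y) + 311 = 311 + Y² - 17*Y)
m(-256)/L(88, 26) = (311 + (-256)² - 17*(-256))/(((-481 + 88 - 4*26)/(2*(103 + 26)))) = (311 + 65536 + 4352)/(((½)*(-481 + 88 - 104)/129)) = 70199/(((½)*(1/129)*(-497))) = 70199/(-497/258) = 70199*(-258/497) = -18111342/497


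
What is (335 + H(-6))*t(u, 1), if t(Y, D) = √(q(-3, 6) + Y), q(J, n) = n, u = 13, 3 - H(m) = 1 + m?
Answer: 343*√19 ≈ 1495.1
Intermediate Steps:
H(m) = 2 - m (H(m) = 3 - (1 + m) = 3 + (-1 - m) = 2 - m)
t(Y, D) = √(6 + Y)
(335 + H(-6))*t(u, 1) = (335 + (2 - 1*(-6)))*√(6 + 13) = (335 + (2 + 6))*√19 = (335 + 8)*√19 = 343*√19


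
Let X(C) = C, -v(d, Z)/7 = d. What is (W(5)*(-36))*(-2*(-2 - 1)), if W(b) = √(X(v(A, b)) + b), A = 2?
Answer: -648*I ≈ -648.0*I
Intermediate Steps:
v(d, Z) = -7*d
W(b) = √(-14 + b) (W(b) = √(-7*2 + b) = √(-14 + b))
(W(5)*(-36))*(-2*(-2 - 1)) = (√(-14 + 5)*(-36))*(-2*(-2 - 1)) = (√(-9)*(-36))*(-2*(-3)) = ((3*I)*(-36))*6 = -108*I*6 = -648*I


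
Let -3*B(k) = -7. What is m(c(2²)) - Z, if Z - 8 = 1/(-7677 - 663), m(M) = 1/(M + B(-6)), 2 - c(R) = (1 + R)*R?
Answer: -3160813/391980 ≈ -8.0637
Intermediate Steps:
B(k) = 7/3 (B(k) = -⅓*(-7) = 7/3)
c(R) = 2 - R*(1 + R) (c(R) = 2 - (1 + R)*R = 2 - R*(1 + R))
m(M) = 1/(7/3 + M) (m(M) = 1/(M + 7/3) = 1/(7/3 + M))
Z = 66719/8340 (Z = 8 + 1/(-7677 - 663) = 8 + 1/(-8340) = 8 - 1/8340 = 66719/8340 ≈ 7.9999)
m(c(2²)) - Z = 3/(7 + 3*(2 - 1*2² - (2²)²)) - 1*66719/8340 = 3/(7 + 3*(2 - 1*4 - 1*4²)) - 66719/8340 = 3/(7 + 3*(2 - 4 - 1*16)) - 66719/8340 = 3/(7 + 3*(2 - 4 - 16)) - 66719/8340 = 3/(7 + 3*(-18)) - 66719/8340 = 3/(7 - 54) - 66719/8340 = 3/(-47) - 66719/8340 = 3*(-1/47) - 66719/8340 = -3/47 - 66719/8340 = -3160813/391980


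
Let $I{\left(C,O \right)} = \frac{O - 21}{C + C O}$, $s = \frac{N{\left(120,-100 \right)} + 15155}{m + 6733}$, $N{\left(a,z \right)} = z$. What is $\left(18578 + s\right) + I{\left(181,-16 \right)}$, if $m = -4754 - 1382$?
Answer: $\frac{3350348956}{180095} \approx 18603.0$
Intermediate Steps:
$m = -6136$
$s = \frac{15055}{597}$ ($s = \frac{-100 + 15155}{-6136 + 6733} = \frac{15055}{597} \approx 25.218$)
$I{\left(C,O \right)} = \frac{-21 + O}{C + C O}$
$\left(18578 + s\right) + I{\left(181,-16 \right)} = \left(18578 + \frac{15055}{597}\right) + \frac{-21 - 16}{181 \left(1 - 16\right)} = \frac{11106121}{597} + \frac{1}{181} \frac{1}{-15} \left(-37\right) = \frac{11106121}{597} + \frac{1}{181} \left(- \frac{1}{15}\right) \left(-37\right) = \frac{11106121}{597} + \frac{37}{2715} = \frac{3350348956}{180095}$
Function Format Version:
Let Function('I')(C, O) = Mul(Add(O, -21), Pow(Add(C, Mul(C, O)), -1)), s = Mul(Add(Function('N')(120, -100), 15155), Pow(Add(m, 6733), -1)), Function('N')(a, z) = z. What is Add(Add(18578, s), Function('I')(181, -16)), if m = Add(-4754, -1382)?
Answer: Rational(3350348956, 180095) ≈ 18603.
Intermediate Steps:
m = -6136
s = Rational(15055, 597) (s = Mul(Add(-100, 15155), Pow(Add(-6136, 6733), -1)) = Mul(15055, Pow(597, -1)) = Mul(15055, Rational(1, 597)) = Rational(15055, 597) ≈ 25.218)
Function('I')(C, O) = Mul(Pow(Add(C, Mul(C, O)), -1), Add(-21, O)) (Function('I')(C, O) = Mul(Add(-21, O), Pow(Add(C, Mul(C, O)), -1)) = Mul(Pow(Add(C, Mul(C, O)), -1), Add(-21, O)))
Add(Add(18578, s), Function('I')(181, -16)) = Add(Add(18578, Rational(15055, 597)), Mul(Pow(181, -1), Pow(Add(1, -16), -1), Add(-21, -16))) = Add(Rational(11106121, 597), Mul(Rational(1, 181), Pow(-15, -1), -37)) = Add(Rational(11106121, 597), Mul(Rational(1, 181), Rational(-1, 15), -37)) = Add(Rational(11106121, 597), Rational(37, 2715)) = Rational(3350348956, 180095)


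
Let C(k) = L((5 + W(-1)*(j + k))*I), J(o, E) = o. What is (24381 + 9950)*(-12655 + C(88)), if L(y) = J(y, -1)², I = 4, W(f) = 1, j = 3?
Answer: 4627853131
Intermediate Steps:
L(y) = y²
C(k) = (32 + 4*k)² (C(k) = ((5 + 1*(3 + k))*4)² = ((5 + (3 + k))*4)² = ((8 + k)*4)² = (32 + 4*k)²)
(24381 + 9950)*(-12655 + C(88)) = (24381 + 9950)*(-12655 + 16*(8 + 88)²) = 34331*(-12655 + 16*96²) = 34331*(-12655 + 16*9216) = 34331*(-12655 + 147456) = 34331*134801 = 4627853131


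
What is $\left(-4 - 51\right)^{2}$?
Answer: $3025$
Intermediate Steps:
$\left(-4 - 51\right)^{2} = \left(-55\right)^{2} = 3025$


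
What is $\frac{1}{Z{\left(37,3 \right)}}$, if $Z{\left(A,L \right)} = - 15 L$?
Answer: $- \frac{1}{45} \approx -0.022222$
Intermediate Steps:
$\frac{1}{Z{\left(37,3 \right)}} = \frac{1}{\left(-15\right) 3} = \frac{1}{-45} = - \frac{1}{45}$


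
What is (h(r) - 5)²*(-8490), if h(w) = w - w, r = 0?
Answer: -212250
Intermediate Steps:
h(w) = 0
(h(r) - 5)²*(-8490) = (0 - 5)²*(-8490) = (-5)²*(-8490) = 25*(-8490) = -212250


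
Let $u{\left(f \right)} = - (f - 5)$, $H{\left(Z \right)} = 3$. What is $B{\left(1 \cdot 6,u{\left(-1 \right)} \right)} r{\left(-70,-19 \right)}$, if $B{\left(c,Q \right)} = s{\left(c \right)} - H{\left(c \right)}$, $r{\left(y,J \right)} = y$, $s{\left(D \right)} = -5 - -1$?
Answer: $490$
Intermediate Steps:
$s{\left(D \right)} = -4$ ($s{\left(D \right)} = -5 + 1 = -4$)
$u{\left(f \right)} = 5 - f$ ($u{\left(f \right)} = - (-5 + f) = 5 - f$)
$B{\left(c,Q \right)} = -7$ ($B{\left(c,Q \right)} = -4 - 3 = -7$)
$B{\left(1 \cdot 6,u{\left(-1 \right)} \right)} r{\left(-70,-19 \right)} = \left(-7\right) \left(-70\right) = 490$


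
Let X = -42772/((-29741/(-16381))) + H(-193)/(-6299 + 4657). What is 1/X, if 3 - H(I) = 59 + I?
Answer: -48834722/1150468307261 ≈ -4.2448e-5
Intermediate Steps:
H(I) = -56 - I (H(I) = 3 - (59 + I) = 3 + (-59 - I) = -56 - I)
X = -1150468307261/48834722 (X = -42772/((-29741/(-16381))) + (-56 - 1*(-193))/(-6299 + 4657) = -42772/((-29741*(-1/16381))) + (-56 + 193)/(-1642) = -42772/29741/16381 + 137*(-1/1642) = -42772*16381/29741 - 137/1642 = -700648132/29741 - 137/1642 = -1150468307261/48834722 ≈ -23558.)
1/X = 1/(-1150468307261/48834722) = -48834722/1150468307261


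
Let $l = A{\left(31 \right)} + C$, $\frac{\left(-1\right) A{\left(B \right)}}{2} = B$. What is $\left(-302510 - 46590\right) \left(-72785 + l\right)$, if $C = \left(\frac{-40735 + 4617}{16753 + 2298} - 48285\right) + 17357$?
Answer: $\frac{690189426771300}{19051} \approx 3.6228 \cdot 10^{10}$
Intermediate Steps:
$A{\left(B \right)} = - 2 B$
$C = - \frac{589245446}{19051}$ ($C = \left(- \frac{36118}{19051} - 48285\right) + 17357 = - \frac{919913653}{19051} + 17357 = - \frac{589245446}{19051} \approx -30930.0$)
$l = - \frac{590426608}{19051}$ ($l = \left(-2\right) 31 - \frac{589245446}{19051} = -62 - \frac{589245446}{19051} = - \frac{590426608}{19051} \approx -30992.0$)
$\left(-302510 - 46590\right) \left(-72785 + l\right) = \left(-302510 - 46590\right) \left(-72785 - \frac{590426608}{19051}\right) = \left(-349100\right) \left(- \frac{1977053643}{19051}\right) = \frac{690189426771300}{19051}$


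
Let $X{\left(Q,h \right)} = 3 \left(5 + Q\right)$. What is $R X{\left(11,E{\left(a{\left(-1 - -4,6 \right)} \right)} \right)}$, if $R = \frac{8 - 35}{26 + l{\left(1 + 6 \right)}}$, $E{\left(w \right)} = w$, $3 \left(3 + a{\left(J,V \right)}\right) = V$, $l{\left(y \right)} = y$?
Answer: $- \frac{432}{11} \approx -39.273$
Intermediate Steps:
$a{\left(J,V \right)} = -3 + \frac{V}{3}$
$X{\left(Q,h \right)} = 15 + 3 Q$
$R = - \frac{9}{11}$ ($R = \frac{8 - 35}{26 + \left(1 + 6\right)} = - \frac{27}{26 + 7} = - \frac{27}{33} = \left(-27\right) \frac{1}{33} = - \frac{9}{11} \approx -0.81818$)
$R X{\left(11,E{\left(a{\left(-1 - -4,6 \right)} \right)} \right)} = - \frac{9 \left(15 + 3 \cdot 11\right)}{11} = - \frac{9 \left(15 + 33\right)}{11} = \left(- \frac{9}{11}\right) 48 = - \frac{432}{11}$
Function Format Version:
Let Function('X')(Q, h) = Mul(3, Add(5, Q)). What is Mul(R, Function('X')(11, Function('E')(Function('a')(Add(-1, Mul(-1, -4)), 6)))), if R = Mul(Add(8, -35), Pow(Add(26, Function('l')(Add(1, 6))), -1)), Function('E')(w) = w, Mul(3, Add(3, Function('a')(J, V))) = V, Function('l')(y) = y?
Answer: Rational(-432, 11) ≈ -39.273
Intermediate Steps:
Function('a')(J, V) = Add(-3, Mul(Rational(1, 3), V))
Function('X')(Q, h) = Add(15, Mul(3, Q))
R = Rational(-9, 11) (R = Mul(Add(8, -35), Pow(Add(26, Add(1, 6)), -1)) = Mul(-27, Pow(Add(26, 7), -1)) = Mul(-27, Pow(33, -1)) = Mul(-27, Rational(1, 33)) = Rational(-9, 11) ≈ -0.81818)
Mul(R, Function('X')(11, Function('E')(Function('a')(Add(-1, Mul(-1, -4)), 6)))) = Mul(Rational(-9, 11), Add(15, Mul(3, 11))) = Mul(Rational(-9, 11), Add(15, 33)) = Mul(Rational(-9, 11), 48) = Rational(-432, 11)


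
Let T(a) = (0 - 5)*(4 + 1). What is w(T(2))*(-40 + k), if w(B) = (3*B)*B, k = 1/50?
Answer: -149925/2 ≈ -74963.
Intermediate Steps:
T(a) = -25 (T(a) = -5*5 = -25)
k = 1/50 ≈ 0.020000
w(B) = 3*B**2
w(T(2))*(-40 + k) = (3*(-25)**2)*(-40 + 1/50) = (3*625)*(-1999/50) = 1875*(-1999/50) = -149925/2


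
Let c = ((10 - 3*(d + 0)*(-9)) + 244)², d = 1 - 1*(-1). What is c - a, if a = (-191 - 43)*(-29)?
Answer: 88078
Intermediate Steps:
d = 2 (d = 1 + 1 = 2)
a = 6786 (a = -234*(-29) = 6786)
c = 94864 (c = ((10 - 3*(2 + 0)*(-9)) + 244)² = ((10 - 3*2*(-9)) + 244)² = ((10 - 6*(-9)) + 244)² = ((10 + 54) + 244)² = (64 + 244)² = 308² = 94864)
c - a = 94864 - 1*6786 = 94864 - 6786 = 88078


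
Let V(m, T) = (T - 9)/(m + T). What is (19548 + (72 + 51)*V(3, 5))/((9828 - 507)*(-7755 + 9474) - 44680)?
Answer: 38973/31956238 ≈ 0.0012196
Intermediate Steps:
V(m, T) = (-9 + T)/(T + m)
(19548 + (72 + 51)*V(3, 5))/((9828 - 507)*(-7755 + 9474) - 44680) = (19548 + (72 + 51)*((-9 + 5)/(5 + 3)))/((9828 - 507)*(-7755 + 9474) - 44680) = (19548 + 123*(-4/8))/(9321*1719 - 44680) = (19548 + 123*((⅛)*(-4)))/(16022799 - 44680) = (19548 + 123*(-½))/15978119 = (19548 - 123/2)*(1/15978119) = (38973/2)*(1/15978119) = 38973/31956238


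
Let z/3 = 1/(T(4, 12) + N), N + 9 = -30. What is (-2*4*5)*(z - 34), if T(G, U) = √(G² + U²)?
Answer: 1855640/1361 + 480*√10/1361 ≈ 1364.6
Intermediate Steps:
N = -39 (N = -9 - 30 = -39)
z = 3/(-39 + 4*√10) (z = 3/(√(4² + 12²) - 39) = 3/(√(16 + 144) - 39) = 3/(√160 - 39) = 3/(4*√10 - 39) = 3/(-39 + 4*√10) ≈ -0.11385)
(-2*4*5)*(z - 34) = (-2*4*5)*((-117/1361 - 12*√10/1361) - 34) = (-8*5)*(-46391/1361 - 12*√10/1361) = -40*(-46391/1361 - 12*√10/1361) = 1855640/1361 + 480*√10/1361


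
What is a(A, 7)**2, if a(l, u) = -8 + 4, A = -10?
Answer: 16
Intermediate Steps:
a(l, u) = -4
a(A, 7)**2 = (-4)**2 = 16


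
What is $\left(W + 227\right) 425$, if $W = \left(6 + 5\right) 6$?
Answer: $124525$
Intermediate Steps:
$W = 66$ ($W = 11 \cdot 6 = 66$)
$\left(W + 227\right) 425 = \left(66 + 227\right) 425 = 293 \cdot 425 = 124525$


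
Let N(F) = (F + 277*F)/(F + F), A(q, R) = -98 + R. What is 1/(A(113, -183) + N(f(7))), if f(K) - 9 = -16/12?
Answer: -1/142 ≈ -0.0070423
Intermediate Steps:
f(K) = 23/3 (f(K) = 9 - 16/12 = 9 - 16*1/12 = 9 - 4/3 = 23/3)
N(F) = 139 (N(F) = (278*F)/((2*F)) = (278*F)*(1/(2*F)) = 139)
1/(A(113, -183) + N(f(7))) = 1/((-98 - 183) + 139) = 1/(-281 + 139) = 1/(-142) = -1/142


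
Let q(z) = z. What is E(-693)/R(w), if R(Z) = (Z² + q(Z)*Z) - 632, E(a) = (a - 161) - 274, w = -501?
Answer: -564/250685 ≈ -0.0022498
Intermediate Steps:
E(a) = -435 + a (E(a) = (-161 + a) - 274 = -435 + a)
R(Z) = -632 + 2*Z² (R(Z) = (Z² + Z*Z) - 632 = (Z² + Z²) - 632 = 2*Z² - 632 = -632 + 2*Z²)
E(-693)/R(w) = (-435 - 693)/(-632 + 2*(-501)²) = -1128/(-632 + 2*251001) = -1128/(-632 + 502002) = -1128/501370 = -1128*1/501370 = -564/250685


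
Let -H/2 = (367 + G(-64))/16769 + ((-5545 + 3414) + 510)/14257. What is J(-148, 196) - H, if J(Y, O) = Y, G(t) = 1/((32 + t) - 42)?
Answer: -1310802497585/8845798421 ≈ -148.18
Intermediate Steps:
G(t) = 1/(-10 + t)
H = 1624331277/8845798421 (H = -2*((367 + 1/(-10 - 64))/16769 + ((-5545 + 3414) + 510)/14257) = -2*((367 + 1/(-74))*(1/16769) + (-2131 + 510)*(1/14257)) = -2*((367 - 1/74)*(1/16769) - 1621*1/14257) = -2*((27157/74)*(1/16769) - 1621/14257) = -2*(27157/1240906 - 1621/14257) = -2*(-1624331277/17691596842) = 1624331277/8845798421 ≈ 0.18363)
J(-148, 196) - H = -148 - 1*1624331277/8845798421 = -148 - 1624331277/8845798421 = -1310802497585/8845798421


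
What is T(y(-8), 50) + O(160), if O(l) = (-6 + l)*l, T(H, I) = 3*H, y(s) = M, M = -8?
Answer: 24616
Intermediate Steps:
y(s) = -8
O(l) = l*(-6 + l)
T(y(-8), 50) + O(160) = 3*(-8) + 160*(-6 + 160) = -24 + 160*154 = -24 + 24640 = 24616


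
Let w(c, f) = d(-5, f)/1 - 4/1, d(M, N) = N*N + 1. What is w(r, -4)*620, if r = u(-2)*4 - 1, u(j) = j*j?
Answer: 8060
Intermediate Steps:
u(j) = j²
r = 15 (r = (-2)²*4 - 1 = 4*4 - 1 = 16 - 1 = 15)
d(M, N) = 1 + N² (d(M, N) = N² + 1 = 1 + N²)
w(c, f) = -3 + f² (w(c, f) = (1 + f²)/1 - 4/1 = (1 + f²)*1 - 4*1 = (1 + f²) - 4 = -3 + f²)
w(r, -4)*620 = (-3 + (-4)²)*620 = (-3 + 16)*620 = 13*620 = 8060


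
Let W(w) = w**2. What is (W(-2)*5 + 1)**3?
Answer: 9261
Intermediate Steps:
(W(-2)*5 + 1)**3 = ((-2)**2*5 + 1)**3 = (4*5 + 1)**3 = (20 + 1)**3 = 21**3 = 9261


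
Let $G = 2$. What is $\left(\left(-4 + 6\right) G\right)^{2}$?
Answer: $16$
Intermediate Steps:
$\left(\left(-4 + 6\right) G\right)^{2} = \left(\left(-4 + 6\right) 2\right)^{2} = \left(2 \cdot 2\right)^{2} = 4^{2} = 16$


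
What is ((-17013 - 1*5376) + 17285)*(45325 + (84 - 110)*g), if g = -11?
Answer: -232798544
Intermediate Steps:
((-17013 - 1*5376) + 17285)*(45325 + (84 - 110)*g) = ((-17013 - 1*5376) + 17285)*(45325 + (84 - 110)*(-11)) = ((-17013 - 5376) + 17285)*(45325 - 26*(-11)) = (-22389 + 17285)*(45325 + 286) = -5104*45611 = -232798544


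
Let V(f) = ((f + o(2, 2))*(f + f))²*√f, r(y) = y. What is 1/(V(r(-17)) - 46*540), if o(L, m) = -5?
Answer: -3105/665297170984 - 34969*I*√17/332648585492 ≈ -4.6671e-9 - 4.3343e-7*I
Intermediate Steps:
V(f) = 4*f^(5/2)*(-5 + f)² (V(f) = ((f - 5)*(f + f))²*√f = ((-5 + f)*(2*f))²*√f = (2*f*(-5 + f))²*√f = (4*f²*(-5 + f)²)*√f = 4*f^(5/2)*(-5 + f)²)
1/(V(r(-17)) - 46*540) = 1/(4*(-17)^(5/2)*(-5 - 17)² - 46*540) = 1/(4*(289*I*√17)*(-22)² - 24840) = 1/(4*(289*I*√17)*484 - 24840) = 1/(559504*I*√17 - 24840) = 1/(-24840 + 559504*I*√17)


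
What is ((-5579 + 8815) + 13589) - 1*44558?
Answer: -27733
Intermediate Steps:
((-5579 + 8815) + 13589) - 1*44558 = (3236 + 13589) - 44558 = 16825 - 44558 = -27733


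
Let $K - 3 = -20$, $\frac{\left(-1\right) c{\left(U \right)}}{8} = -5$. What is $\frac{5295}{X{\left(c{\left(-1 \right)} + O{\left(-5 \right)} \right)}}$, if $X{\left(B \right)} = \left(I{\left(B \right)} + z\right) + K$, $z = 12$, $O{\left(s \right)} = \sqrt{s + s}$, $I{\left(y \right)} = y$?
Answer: $\frac{37065}{247} - \frac{1059 i \sqrt{10}}{247} \approx 150.06 - 13.558 i$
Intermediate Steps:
$c{\left(U \right)} = 40$ ($c{\left(U \right)} = \left(-8\right) \left(-5\right) = 40$)
$O{\left(s \right)} = \sqrt{2} \sqrt{s}$ ($O{\left(s \right)} = \sqrt{2 s} = \sqrt{2} \sqrt{s}$)
$K = -17$ ($K = 3 - 20 = -17$)
$X{\left(B \right)} = -5 + B$ ($X{\left(B \right)} = \left(B + 12\right) - 17 = \left(12 + B\right) - 17 = -5 + B$)
$\frac{5295}{X{\left(c{\left(-1 \right)} + O{\left(-5 \right)} \right)}} = \frac{5295}{-5 + \left(40 + \sqrt{2} \sqrt{-5}\right)} = \frac{5295}{-5 + \left(40 + \sqrt{2} i \sqrt{5}\right)} = \frac{5295}{-5 + \left(40 + i \sqrt{10}\right)} = \frac{5295}{35 + i \sqrt{10}}$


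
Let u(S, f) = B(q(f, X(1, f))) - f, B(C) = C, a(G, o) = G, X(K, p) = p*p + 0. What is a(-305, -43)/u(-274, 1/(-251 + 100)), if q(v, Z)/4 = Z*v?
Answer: -1050100055/22797 ≈ -46063.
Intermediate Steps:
X(K, p) = p**2 (X(K, p) = p**2 + 0 = p**2)
q(v, Z) = 4*Z*v (q(v, Z) = 4*(Z*v) = 4*Z*v)
u(S, f) = -f + 4*f**3 (u(S, f) = 4*f**2*f - f = 4*f**3 - f = -f + 4*f**3)
a(-305, -43)/u(-274, 1/(-251 + 100)) = -305/(-1/(-251 + 100) + 4*(1/(-251 + 100))**3) = -305/(-1/(-151) + 4*(1/(-151))**3) = -305/(-1*(-1/151) + 4*(-1/151)**3) = -305/(1/151 + 4*(-1/3442951)) = -305/(1/151 - 4/3442951) = -305/22797/3442951 = -305*3442951/22797 = -1050100055/22797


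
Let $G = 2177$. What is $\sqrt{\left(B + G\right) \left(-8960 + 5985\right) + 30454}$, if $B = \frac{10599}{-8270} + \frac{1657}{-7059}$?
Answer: $\frac{i \sqrt{878115798727972444146}}{11675586} \approx 2538.0 i$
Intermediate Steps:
$B = - \frac{88521731}{58377930}$ ($B = 10599 \left(- \frac{1}{8270}\right) + 1657 \left(- \frac{1}{7059}\right) = - \frac{10599}{8270} - \frac{1657}{7059} = - \frac{88521731}{58377930} \approx -1.5164$)
$\sqrt{\left(B + G\right) \left(-8960 + 5985\right) + 30454} = \sqrt{\left(- \frac{88521731}{58377930} + 2177\right) \left(-8960 + 5985\right) + 30454} = \sqrt{\frac{127000231879}{58377930} \left(-2975\right) + 30454} = \sqrt{- \frac{75565137968005}{11675586} + 30454} = \sqrt{- \frac{75209569671961}{11675586}} = \frac{i \sqrt{878115798727972444146}}{11675586}$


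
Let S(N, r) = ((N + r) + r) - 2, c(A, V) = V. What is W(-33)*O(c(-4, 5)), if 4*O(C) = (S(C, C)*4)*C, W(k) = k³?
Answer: -2335905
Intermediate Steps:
S(N, r) = -2 + N + 2*r (S(N, r) = (N + 2*r) - 2 = -2 + N + 2*r)
O(C) = C*(-8 + 12*C)/4 (O(C) = (((-2 + C + 2*C)*4)*C)/4 = (((-2 + 3*C)*4)*C)/4 = ((-8 + 12*C)*C)/4 = (C*(-8 + 12*C))/4 = C*(-8 + 12*C)/4)
W(-33)*O(c(-4, 5)) = (-33)³*(5*(-2 + 3*5)) = -179685*(-2 + 15) = -179685*13 = -35937*65 = -2335905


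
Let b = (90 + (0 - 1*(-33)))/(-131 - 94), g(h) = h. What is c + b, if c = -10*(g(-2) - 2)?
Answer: 2959/75 ≈ 39.453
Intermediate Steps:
b = -41/75 (b = (90 + (0 + 33))/(-225) = (90 + 33)*(-1/225) = 123*(-1/225) = -41/75 ≈ -0.54667)
c = 40 (c = -10*(-2 - 2) = -10*(-4) = 40)
c + b = 40 - 41/75 = 2959/75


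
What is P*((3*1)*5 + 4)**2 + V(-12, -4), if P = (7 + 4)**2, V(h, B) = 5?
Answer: 43686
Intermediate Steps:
P = 121 (P = 11**2 = 121)
P*((3*1)*5 + 4)**2 + V(-12, -4) = 121*((3*1)*5 + 4)**2 + 5 = 121*(3*5 + 4)**2 + 5 = 121*(15 + 4)**2 + 5 = 121*19**2 + 5 = 121*361 + 5 = 43681 + 5 = 43686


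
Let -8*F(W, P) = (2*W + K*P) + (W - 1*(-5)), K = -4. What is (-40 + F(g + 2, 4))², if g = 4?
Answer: 106929/64 ≈ 1670.8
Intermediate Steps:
F(W, P) = -5/8 + P/2 - 3*W/8 (F(W, P) = -((2*W - 4*P) + (W - 1*(-5)))/8 = -((-4*P + 2*W) + (W + 5))/8 = -((-4*P + 2*W) + (5 + W))/8 = -(5 - 4*P + 3*W)/8 = -5/8 + P/2 - 3*W/8)
(-40 + F(g + 2, 4))² = (-40 + (-5/8 + (½)*4 - 3*(4 + 2)/8))² = (-40 + (-5/8 + 2 - 3/8*6))² = (-40 + (-5/8 + 2 - 9/4))² = (-40 - 7/8)² = (-327/8)² = 106929/64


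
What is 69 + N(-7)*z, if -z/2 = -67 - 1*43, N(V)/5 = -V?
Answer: 7769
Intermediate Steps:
N(V) = -5*V (N(V) = 5*(-V) = -5*V)
z = 220 (z = -2*(-67 - 1*43) = -2*(-67 - 43) = -2*(-110) = 220)
69 + N(-7)*z = 69 - 5*(-7)*220 = 69 + 35*220 = 69 + 7700 = 7769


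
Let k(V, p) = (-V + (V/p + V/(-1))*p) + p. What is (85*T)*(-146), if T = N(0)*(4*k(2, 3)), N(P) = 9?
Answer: 1340280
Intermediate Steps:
k(V, p) = p - V + p*(-V + V/p) (k(V, p) = (-V + (V/p + V*(-1))*p) + p = (-V + (V/p - V)*p) + p = (-V + (-V + V/p)*p) + p = (-V + p*(-V + V/p)) + p = p - V + p*(-V + V/p))
T = -108 (T = 9*(4*(3*(1 - 1*2))) = 9*(4*(3*(1 - 2))) = 9*(4*(3*(-1))) = 9*(4*(-3)) = 9*(-12) = -108)
(85*T)*(-146) = (85*(-108))*(-146) = -9180*(-146) = 1340280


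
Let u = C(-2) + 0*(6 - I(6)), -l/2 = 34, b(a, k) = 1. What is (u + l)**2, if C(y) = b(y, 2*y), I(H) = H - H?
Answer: 4489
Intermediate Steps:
I(H) = 0
l = -68 (l = -2*34 = -68)
C(y) = 1
u = 1 (u = 1 + 0*(6 - 1*0) = 1 + 0*(6 + 0) = 1 + 0*6 = 1 + 0 = 1)
(u + l)**2 = (1 - 68)**2 = (-67)**2 = 4489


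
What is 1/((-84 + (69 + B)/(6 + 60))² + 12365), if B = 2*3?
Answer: 484/9307989 ≈ 5.1998e-5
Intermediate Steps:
B = 6
1/((-84 + (69 + B)/(6 + 60))² + 12365) = 1/((-84 + (69 + 6)/(6 + 60))² + 12365) = 1/((-84 + 75/66)² + 12365) = 1/((-84 + 75*(1/66))² + 12365) = 1/((-84 + 25/22)² + 12365) = 1/((-1823/22)² + 12365) = 1/(3323329/484 + 12365) = 1/(9307989/484) = 484/9307989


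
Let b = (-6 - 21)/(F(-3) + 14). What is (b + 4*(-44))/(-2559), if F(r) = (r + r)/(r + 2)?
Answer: 3547/51180 ≈ 0.069304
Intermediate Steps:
F(r) = 2*r/(2 + r) (F(r) = (2*r)/(2 + r) = 2*r/(2 + r))
b = -27/20 (b = (-6 - 21)/(2*(-3)/(2 - 3) + 14) = -27/(2*(-3)/(-1) + 14) = -27/(2*(-3)*(-1) + 14) = -27/(6 + 14) = -27/20 ≈ -1.3500)
(b + 4*(-44))/(-2559) = (-27/20 + 4*(-44))/(-2559) = (-27/20 - 176)*(-1/2559) = -3547/20*(-1/2559) = 3547/51180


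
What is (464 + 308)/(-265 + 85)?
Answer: -193/45 ≈ -4.2889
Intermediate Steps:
(464 + 308)/(-265 + 85) = 772/(-180) = 772*(-1/180) = -193/45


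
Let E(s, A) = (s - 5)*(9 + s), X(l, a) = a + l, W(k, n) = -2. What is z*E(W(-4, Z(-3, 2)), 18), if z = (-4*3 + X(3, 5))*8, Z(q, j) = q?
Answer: 1568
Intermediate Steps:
E(s, A) = (-5 + s)*(9 + s)
z = -32 (z = (-4*3 + (5 + 3))*8 = (-12 + 8)*8 = -4*8 = -32)
z*E(W(-4, Z(-3, 2)), 18) = -32*(-45 + (-2)² + 4*(-2)) = -32*(-45 + 4 - 8) = -32*(-49) = 1568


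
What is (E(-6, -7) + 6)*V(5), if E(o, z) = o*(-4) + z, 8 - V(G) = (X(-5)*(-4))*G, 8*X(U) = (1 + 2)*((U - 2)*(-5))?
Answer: 12443/2 ≈ 6221.5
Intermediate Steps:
X(U) = 15/4 - 15*U/8 (X(U) = ((1 + 2)*((U - 2)*(-5)))/8 = (3*((-2 + U)*(-5)))/8 = (3*(10 - 5*U))/8 = (30 - 15*U)/8 = 15/4 - 15*U/8)
V(G) = 8 + 105*G/2 (V(G) = 8 - (15/4 - 15/8*(-5))*(-4)*G = 8 - (15/4 + 75/8)*(-4)*G = 8 - (105/8)*(-4)*G = 8 - (-105)*G/2 = 8 + 105*G/2)
E(o, z) = z - 4*o (E(o, z) = -4*o + z = z - 4*o)
(E(-6, -7) + 6)*V(5) = ((-7 - 4*(-6)) + 6)*(8 + (105/2)*5) = ((-7 + 24) + 6)*(8 + 525/2) = (17 + 6)*(541/2) = 23*(541/2) = 12443/2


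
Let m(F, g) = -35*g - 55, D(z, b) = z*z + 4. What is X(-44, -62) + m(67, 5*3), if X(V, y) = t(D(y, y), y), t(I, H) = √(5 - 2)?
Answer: -580 + √3 ≈ -578.27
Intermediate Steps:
D(z, b) = 4 + z² (D(z, b) = z² + 4 = 4 + z²)
t(I, H) = √3
m(F, g) = -55 - 35*g
X(V, y) = √3
X(-44, -62) + m(67, 5*3) = √3 + (-55 - 175*3) = √3 + (-55 - 35*15) = √3 + (-55 - 525) = √3 - 580 = -580 + √3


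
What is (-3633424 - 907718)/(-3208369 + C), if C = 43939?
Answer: 756857/527405 ≈ 1.4351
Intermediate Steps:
(-3633424 - 907718)/(-3208369 + C) = (-3633424 - 907718)/(-3208369 + 43939) = -4541142/(-3164430) = -4541142*(-1/3164430) = 756857/527405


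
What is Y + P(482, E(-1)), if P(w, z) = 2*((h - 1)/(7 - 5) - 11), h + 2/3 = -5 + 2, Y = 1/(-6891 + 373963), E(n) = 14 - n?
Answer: -29365757/1101216 ≈ -26.667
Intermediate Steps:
Y = 1/367072 ≈ 2.7243e-6
h = -11/3 (h = -⅔ + (-5 + 2) = -⅔ - 3 = -11/3 ≈ -3.6667)
P(w, z) = -80/3 (P(w, z) = 2*((-11/3 - 1)/(7 - 5) - 11) = 2*(-14/3/2 - 11) = 2*(-14/3*½ - 11) = 2*(-7/3 - 11) = 2*(-40/3) = -80/3)
Y + P(482, E(-1)) = 1/367072 - 80/3 = -29365757/1101216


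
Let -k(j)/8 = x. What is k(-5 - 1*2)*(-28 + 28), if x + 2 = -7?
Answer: 0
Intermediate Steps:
x = -9 (x = -2 - 7 = -9)
k(j) = 72 (k(j) = -8*(-9) = 72)
k(-5 - 1*2)*(-28 + 28) = 72*(-28 + 28) = 72*0 = 0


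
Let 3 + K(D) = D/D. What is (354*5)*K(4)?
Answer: -3540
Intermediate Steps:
K(D) = -2 (K(D) = -3 + D/D = -3 + 1 = -2)
(354*5)*K(4) = (354*5)*(-2) = 1770*(-2) = -3540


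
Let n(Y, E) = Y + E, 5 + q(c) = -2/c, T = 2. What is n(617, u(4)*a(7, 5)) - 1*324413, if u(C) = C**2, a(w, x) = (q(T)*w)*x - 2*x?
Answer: -327316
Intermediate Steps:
q(c) = -5 - 2/c
a(w, x) = -2*x - 6*w*x (a(w, x) = ((-5 - 2/2)*w)*x - 2*x = ((-5 - 2*1/2)*w)*x - 2*x = ((-5 - 1)*w)*x - 2*x = (-6*w)*x - 2*x = -6*w*x - 2*x = -2*x - 6*w*x)
n(Y, E) = E + Y
n(617, u(4)*a(7, 5)) - 1*324413 = (4**2*(-2*5*(1 + 3*7)) + 617) - 1*324413 = (16*(-2*5*(1 + 21)) + 617) - 324413 = (16*(-2*5*22) + 617) - 324413 = (16*(-220) + 617) - 324413 = (-3520 + 617) - 324413 = -2903 - 324413 = -327316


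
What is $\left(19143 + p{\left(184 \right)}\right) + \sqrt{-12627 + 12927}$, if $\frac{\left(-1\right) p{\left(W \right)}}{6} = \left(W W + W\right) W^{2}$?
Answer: $-6914730297 + 10 \sqrt{3} \approx -6.9147 \cdot 10^{9}$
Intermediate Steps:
$p{\left(W \right)} = - 6 W^{2} \left(W + W^{2}\right)$ ($p{\left(W \right)} = - 6 \left(W W + W\right) W^{2} = - 6 \left(W^{2} + W\right) W^{2} = - 6 \left(W + W^{2}\right) W^{2} = - 6 W^{2} \left(W + W^{2}\right)$)
$\left(19143 + p{\left(184 \right)}\right) + \sqrt{-12627 + 12927} = \left(19143 + 6 \cdot 184^{3} \left(-1 - 184\right)\right) + \sqrt{-12627 + 12927} = \left(19143 + 6 \cdot 6229504 \left(-1 - 184\right)\right) + \sqrt{300} = \left(19143 + 6 \cdot 6229504 \left(-185\right)\right) + 10 \sqrt{3} = \left(19143 - 6914749440\right) + 10 \sqrt{3} = -6914730297 + 10 \sqrt{3}$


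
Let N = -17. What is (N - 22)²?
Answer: 1521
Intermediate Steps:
(N - 22)² = (-17 - 22)² = (-39)² = 1521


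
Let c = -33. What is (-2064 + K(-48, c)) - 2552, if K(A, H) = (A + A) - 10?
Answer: -4722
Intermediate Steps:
K(A, H) = -10 + 2*A (K(A, H) = 2*A - 10 = -10 + 2*A)
(-2064 + K(-48, c)) - 2552 = (-2064 + (-10 + 2*(-48))) - 2552 = (-2064 + (-10 - 96)) - 2552 = (-2064 - 106) - 2552 = -2170 - 2552 = -4722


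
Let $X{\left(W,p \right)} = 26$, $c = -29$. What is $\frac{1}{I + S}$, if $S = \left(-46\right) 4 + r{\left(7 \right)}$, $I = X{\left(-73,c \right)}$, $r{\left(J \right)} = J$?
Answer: $- \frac{1}{151} \approx -0.0066225$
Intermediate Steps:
$I = 26$
$S = -177$ ($S = \left(-46\right) 4 + 7 = -184 + 7 = -177$)
$\frac{1}{I + S} = \frac{1}{26 - 177} = \frac{1}{-151} = - \frac{1}{151}$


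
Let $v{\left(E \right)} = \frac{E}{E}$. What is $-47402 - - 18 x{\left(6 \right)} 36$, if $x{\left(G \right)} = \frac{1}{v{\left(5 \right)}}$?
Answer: $-46754$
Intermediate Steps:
$v{\left(E \right)} = 1$
$x{\left(G \right)} = 1$ ($x{\left(G \right)} = 1^{-1} = 1$)
$-47402 - - 18 x{\left(6 \right)} 36 = -47402 - \left(-18\right) 1 \cdot 36 = -47402 - \left(-18\right) 36 = -47402 - -648 = -47402 + 648 = -46754$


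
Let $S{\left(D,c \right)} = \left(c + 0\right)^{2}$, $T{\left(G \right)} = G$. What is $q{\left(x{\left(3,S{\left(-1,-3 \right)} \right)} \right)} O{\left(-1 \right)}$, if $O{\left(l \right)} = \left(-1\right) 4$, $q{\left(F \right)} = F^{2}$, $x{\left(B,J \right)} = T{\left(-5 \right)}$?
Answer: $-100$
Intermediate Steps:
$S{\left(D,c \right)} = c^{2}$
$x{\left(B,J \right)} = -5$
$O{\left(l \right)} = -4$
$q{\left(x{\left(3,S{\left(-1,-3 \right)} \right)} \right)} O{\left(-1 \right)} = \left(-5\right)^{2} \left(-4\right) = 25 \left(-4\right) = -100$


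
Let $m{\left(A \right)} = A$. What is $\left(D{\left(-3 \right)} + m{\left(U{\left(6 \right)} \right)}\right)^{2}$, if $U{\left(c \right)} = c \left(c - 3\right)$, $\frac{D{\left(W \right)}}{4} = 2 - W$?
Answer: $1444$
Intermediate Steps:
$D{\left(W \right)} = 8 - 4 W$ ($D{\left(W \right)} = 4 \left(2 - W\right) = 8 - 4 W$)
$U{\left(c \right)} = c \left(-3 + c\right)$
$\left(D{\left(-3 \right)} + m{\left(U{\left(6 \right)} \right)}\right)^{2} = \left(\left(8 - -12\right) + 6 \left(-3 + 6\right)\right)^{2} = \left(\left(8 + 12\right) + 6 \cdot 3\right)^{2} = \left(20 + 18\right)^{2} = 38^{2} = 1444$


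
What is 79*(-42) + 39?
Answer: -3279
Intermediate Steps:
79*(-42) + 39 = -3318 + 39 = -3279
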